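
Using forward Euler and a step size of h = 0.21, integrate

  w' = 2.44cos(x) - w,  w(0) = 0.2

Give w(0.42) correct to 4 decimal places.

1.0308

Euler: w_{n+1} = w_n + h·f(x_n, w_n).
x=0.000000, w=0.200000: f=2.240000 → w ← 0.200000 + 0.21·2.240000 = 0.670400
x=0.210000, w=0.670400: f=1.715995 → w ← 0.670400 + 0.21·1.715995 = 1.030759
w(0.42) ≈ 1.0308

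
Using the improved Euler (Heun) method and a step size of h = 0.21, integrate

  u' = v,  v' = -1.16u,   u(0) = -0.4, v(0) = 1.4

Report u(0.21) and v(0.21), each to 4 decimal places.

-0.0958, 1.4616

Heun on (u,v): k1 = f(t_n, state_n); k2 = f(t_n + h, state_n + h·k1); state_{n+1} = state_n + (h/2)·(k1 + k2).
0.000000: (-0.400000, 1.400000)
  k1 = (1.400000, 0.464000)
  predictor → (-0.106000, 1.497440)
  k2 = (1.497440, 0.122960)
  → (-0.095769, 1.461631)
(u(0.21), v(0.21)) ≈ (-0.0958, 1.4616)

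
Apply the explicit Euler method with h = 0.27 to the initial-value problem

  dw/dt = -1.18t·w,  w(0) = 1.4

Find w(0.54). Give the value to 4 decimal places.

1.2796

Euler: w_{n+1} = w_n + h·f(t_n, w_n).
t=0.000000, w=1.400000: f=0.000000 → w ← 1.400000 + 0.27·0.000000 = 1.400000
t=0.270000, w=1.400000: f=-0.446040 → w ← 1.400000 + 0.27·(-0.446040) = 1.279569
w(0.54) ≈ 1.2796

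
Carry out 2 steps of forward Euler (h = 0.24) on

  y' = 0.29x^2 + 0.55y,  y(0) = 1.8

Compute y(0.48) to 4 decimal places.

2.3106

Euler: y_{n+1} = y_n + h·f(x_n, y_n).
x=0.000000, y=1.800000: f=0.990000 → y ← 1.800000 + 0.24·0.990000 = 2.037600
x=0.240000, y=2.037600: f=1.137384 → y ← 2.037600 + 0.24·1.137384 = 2.310572
y(0.48) ≈ 2.3106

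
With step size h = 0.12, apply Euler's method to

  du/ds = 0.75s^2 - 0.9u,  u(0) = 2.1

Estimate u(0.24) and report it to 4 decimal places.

1.6722

Euler: u_{n+1} = u_n + h·f(s_n, u_n).
s=0.000000, u=2.100000: f=-1.890000 → u ← 2.100000 + 0.12·(-1.890000) = 1.873200
s=0.120000, u=1.873200: f=-1.675080 → u ← 1.873200 + 0.12·(-1.675080) = 1.672190
u(0.24) ≈ 1.6722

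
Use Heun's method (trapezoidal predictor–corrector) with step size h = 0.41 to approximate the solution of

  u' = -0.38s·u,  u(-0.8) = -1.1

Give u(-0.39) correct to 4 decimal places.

Heun: k1 = f(s_n, u_n); k2 = f(s_n + h, u_n + h·k1); u_{n+1} = u_n + (h/2)·(k1 + k2).
s=-0.800000, u=-1.100000:
  k1 = f(-0.800000, -1.100000) = -0.334400
  k2 = f(-0.390000, -1.237104) = -0.183339
  u ← -1.100000 + (0.41/2)·(-0.334400 + (-0.183339)) = -1.206136
u(-0.39) ≈ -1.2061

-1.2061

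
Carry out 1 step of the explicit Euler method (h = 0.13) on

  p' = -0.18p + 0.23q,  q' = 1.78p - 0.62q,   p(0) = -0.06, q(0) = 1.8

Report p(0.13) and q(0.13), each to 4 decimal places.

-0.0048, 1.6410

Euler on (p,q): p_{n+1} = p_n + h·p', q_{n+1} = q_n + h·q'.
0.000000: (-0.060000, 1.800000); f=(0.424800, -1.222800) → (-0.004776, 1.641036)
(p(0.13), q(0.13)) ≈ (-0.0048, 1.6410)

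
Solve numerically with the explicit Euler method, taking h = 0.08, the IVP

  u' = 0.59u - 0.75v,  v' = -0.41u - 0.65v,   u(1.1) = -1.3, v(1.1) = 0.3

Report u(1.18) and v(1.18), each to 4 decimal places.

-1.3794, 0.3270

Euler on (u,v): u_{n+1} = u_n + h·u', v_{n+1} = v_n + h·v'.
1.100000: (-1.300000, 0.300000); f=(-0.992000, 0.338000) → (-1.379360, 0.327040)
(u(1.18), v(1.18)) ≈ (-1.3794, 0.3270)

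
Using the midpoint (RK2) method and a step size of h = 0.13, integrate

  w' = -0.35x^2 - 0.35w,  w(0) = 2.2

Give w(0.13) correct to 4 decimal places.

2.1020

Midpoint: k1 = f(x_n, w_n); k2 = f(x_n + h/2, w_n + (h/2)·k1); w_{n+1} = w_n + h·k2.
x=0.000000, w=2.200000:
  k1 = f(0.000000, 2.200000) = -0.770000
  k2 = f(0.065000, 2.149950) = -0.753961
  w ← 2.200000 + 0.13·(-0.753961) = 2.101985
w(0.13) ≈ 2.1020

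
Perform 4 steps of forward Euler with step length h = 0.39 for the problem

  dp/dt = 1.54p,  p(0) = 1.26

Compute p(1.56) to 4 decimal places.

8.2699

Euler: p_{n+1} = p_n + h·f(t_n, p_n).
t=0.000000, p=1.260000: f=1.940400 → p ← 1.260000 + 0.39·1.940400 = 2.016756
t=0.390000, p=2.016756: f=3.105804 → p ← 2.016756 + 0.39·3.105804 = 3.228020
t=0.780000, p=3.228020: f=4.971150 → p ← 3.228020 + 0.39·4.971150 = 5.166768
t=1.170000, p=5.166768: f=7.956823 → p ← 5.166768 + 0.39·7.956823 = 8.269929
p(1.56) ≈ 8.2699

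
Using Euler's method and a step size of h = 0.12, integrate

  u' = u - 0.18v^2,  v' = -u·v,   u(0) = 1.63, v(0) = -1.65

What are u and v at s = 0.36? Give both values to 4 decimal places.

Euler on (u,v): u_{n+1} = u_n + h·u', v_{n+1} = v_n + h·v'.
0.000000: (1.630000, -1.650000); f=(1.139950, 2.689500) → (1.766794, -1.327260)
0.120000: (1.766794, -1.327260); f=(1.449703, 2.344995) → (1.940758, -1.045861)
0.240000: (1.940758, -1.045861); f=(1.743870, 2.029763) → (2.150023, -0.802289)
(u(0.36), v(0.36)) ≈ (2.1500, -0.8023)

2.1500, -0.8023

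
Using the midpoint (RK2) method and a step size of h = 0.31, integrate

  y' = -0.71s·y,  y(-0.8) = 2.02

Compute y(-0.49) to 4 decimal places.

Midpoint: k1 = f(s_n, y_n); k2 = f(s_n + h/2, y_n + (h/2)·k1); y_{n+1} = y_n + h·k2.
s=-0.800000, y=2.020000:
  k1 = f(-0.800000, 2.020000) = 1.147360
  k2 = f(-0.645000, 2.197841) = 1.006501
  y ← 2.020000 + 0.31·1.006501 = 2.332015
y(-0.49) ≈ 2.3320

2.3320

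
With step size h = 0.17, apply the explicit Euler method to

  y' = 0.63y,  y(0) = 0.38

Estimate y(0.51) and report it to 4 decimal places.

Euler: y_{n+1} = y_n + h·f(x_n, y_n).
x=0.000000, y=0.380000: f=0.239400 → y ← 0.380000 + 0.17·0.239400 = 0.420698
x=0.170000, y=0.420698: f=0.265040 → y ← 0.420698 + 0.17·0.265040 = 0.465755
x=0.340000, y=0.465755: f=0.293425 → y ← 0.465755 + 0.17·0.293425 = 0.515637
y(0.51) ≈ 0.5156

0.5156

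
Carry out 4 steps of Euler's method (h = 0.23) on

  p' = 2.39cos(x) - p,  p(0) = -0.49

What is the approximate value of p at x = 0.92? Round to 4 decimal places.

Euler: p_{n+1} = p_n + h·f(x_n, p_n).
x=0.000000, p=-0.490000: f=2.880000 → p ← -0.490000 + 0.23·2.880000 = 0.172400
x=0.230000, p=0.172400: f=2.154663 → p ← 0.172400 + 0.23·2.154663 = 0.667972
x=0.460000, p=0.667972: f=1.473593 → p ← 0.667972 + 0.23·1.473593 = 1.006899
x=0.690000, p=1.006899: f=0.836379 → p ← 1.006899 + 0.23·0.836379 = 1.199266
p(0.92) ≈ 1.1993

1.1993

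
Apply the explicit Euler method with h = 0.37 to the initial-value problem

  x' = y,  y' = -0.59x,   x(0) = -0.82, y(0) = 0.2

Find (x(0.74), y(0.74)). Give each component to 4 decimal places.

Euler on (x,y): x_{n+1} = x_n + h·x', y_{n+1} = y_n + h·y'.
0.000000: (-0.820000, 0.200000); f=(0.200000, 0.483800) → (-0.746000, 0.379006)
0.370000: (-0.746000, 0.379006); f=(0.379006, 0.440140) → (-0.605768, 0.541858)
(x(0.74), y(0.74)) ≈ (-0.6058, 0.5419)

-0.6058, 0.5419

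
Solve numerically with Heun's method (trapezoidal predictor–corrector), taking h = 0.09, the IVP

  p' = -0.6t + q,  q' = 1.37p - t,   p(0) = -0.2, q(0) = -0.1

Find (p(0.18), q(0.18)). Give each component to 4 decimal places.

-0.2330, -0.1686

Heun on (p,q): k1 = f(t_n, state_n); k2 = f(t_n + h, state_n + h·k1); state_{n+1} = state_n + (h/2)·(k1 + k2).
0.000000: (-0.200000, -0.100000)
  k1 = (-0.100000, -0.274000)
  predictor → (-0.209000, -0.124660)
  k2 = (-0.178660, -0.376330)
  → (-0.212540, -0.129265)
0.090000: (-0.212540, -0.129265)
  k1 = (-0.183265, -0.381179)
  predictor → (-0.229034, -0.163571)
  k2 = (-0.271571, -0.493776)
  → (-0.233007, -0.168638)
(p(0.18), q(0.18)) ≈ (-0.2330, -0.1686)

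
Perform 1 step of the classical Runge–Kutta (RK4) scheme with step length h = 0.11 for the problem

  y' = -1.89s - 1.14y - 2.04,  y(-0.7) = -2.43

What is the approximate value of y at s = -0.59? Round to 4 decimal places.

-2.2287

RK4: k1 = f(s_n, y_n); k2 = f(s_n + h/2, y_n + (h/2)·k1); k3 = f(s_n + h/2, y_n + (h/2)·k2); k4 = f(s_n + h, y_n + h·k3); y_{n+1} = y_n + (h/6)·(k1 + 2k2 + 2k3 + k4).
s=-0.700000, y=-2.430000:
  k1 = f(-0.700000, -2.430000) = 2.053200
  k2 = f(-0.645000, -2.317074) = 1.820514
  k3 = f(-0.645000, -2.329872) = 1.835104
  k4 = f(-0.590000, -2.228139) = 1.615178
  y ← -2.430000 + (0.11/6)·(k1 + 2k2 + 2k3 + k4) = -2.228707
y(-0.59) ≈ -2.2287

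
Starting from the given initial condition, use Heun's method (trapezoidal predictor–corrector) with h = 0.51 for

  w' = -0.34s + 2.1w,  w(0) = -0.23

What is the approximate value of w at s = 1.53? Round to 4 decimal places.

Heun: k1 = f(s_n, w_n); k2 = f(s_n + h, w_n + h·k1); w_{n+1} = w_n + (h/2)·(k1 + k2).
s=0.000000, w=-0.230000:
  k1 = f(0.000000, -0.230000) = -0.483000
  k2 = f(0.510000, -0.476330) = -1.173693
  w ← -0.230000 + (0.51/2)·(-0.483000 + (-1.173693)) = -0.652457
s=0.510000, w=-0.652457:
  k1 = f(0.510000, -0.652457) = -1.543559
  k2 = f(1.020000, -1.439672) = -3.370111
  w ← -0.652457 + (0.51/2)·(-1.543559 + (-3.370111)) = -1.905443
s=1.020000, w=-1.905443:
  k1 = f(1.020000, -1.905443) = -4.348229
  k2 = f(1.530000, -4.123040) = -9.178583
  w ← -1.905443 + (0.51/2)·(-4.348229 + (-9.178583)) = -5.354780
w(1.53) ≈ -5.3548

-5.3548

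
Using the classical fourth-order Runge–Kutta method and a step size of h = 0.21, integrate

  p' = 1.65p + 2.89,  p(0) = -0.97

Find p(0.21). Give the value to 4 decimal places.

-0.6464

RK4: k1 = f(x_n, p_n); k2 = f(x_n + h/2, p_n + (h/2)·k1); k3 = f(x_n + h/2, p_n + (h/2)·k2); k4 = f(x_n + h, p_n + h·k3); p_{n+1} = p_n + (h/6)·(k1 + 2k2 + 2k3 + k4).
x=0.000000, p=-0.970000:
  k1 = f(0.000000, -0.970000) = 1.289500
  k2 = f(0.105000, -0.834602) = 1.512906
  k3 = f(0.105000, -0.811145) = 1.551611
  k4 = f(0.210000, -0.644162) = 1.827133
  p ← -0.970000 + (0.21/6)·(k1 + 2k2 + 2k3 + k4) = -0.646402
p(0.21) ≈ -0.6464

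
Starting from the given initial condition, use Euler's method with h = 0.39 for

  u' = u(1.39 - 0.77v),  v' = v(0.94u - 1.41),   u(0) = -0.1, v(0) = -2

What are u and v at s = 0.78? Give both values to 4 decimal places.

Euler on (u,v): u_{n+1} = u_n + h·u', v_{n+1} = v_n + h·v'.
0.000000: (-0.100000, -2.000000); f=(-0.293000, 3.008000) → (-0.214270, -0.826880)
0.390000: (-0.214270, -0.826880); f=(-0.434260, 1.332446) → (-0.383632, -0.307226)
(u(0.78), v(0.78)) ≈ (-0.3836, -0.3072)

-0.3836, -0.3072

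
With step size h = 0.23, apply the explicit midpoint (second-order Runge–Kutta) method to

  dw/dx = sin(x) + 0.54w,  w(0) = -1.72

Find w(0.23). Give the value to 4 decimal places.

Midpoint: k1 = f(x_n, w_n); k2 = f(x_n + h/2, w_n + (h/2)·k1); w_{n+1} = w_n + h·k2.
x=0.000000, w=-1.720000:
  k1 = f(0.000000, -1.720000) = -0.928800
  k2 = f(0.115000, -1.826812) = -0.871732
  w ← -1.720000 + 0.23·(-0.871732) = -1.920498
w(0.23) ≈ -1.9205

-1.9205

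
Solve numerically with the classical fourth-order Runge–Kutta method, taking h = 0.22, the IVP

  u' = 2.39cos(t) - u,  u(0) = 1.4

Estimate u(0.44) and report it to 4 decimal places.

1.7222

RK4: k1 = f(t_n, u_n); k2 = f(t_n + h/2, u_n + (h/2)·k1); k3 = f(t_n + h/2, u_n + (h/2)·k2); k4 = f(t_n + h, u_n + h·k3); u_{n+1} = u_n + (h/6)·(k1 + 2k2 + 2k3 + k4).
t=0.000000, u=1.400000:
  k1 = f(0.000000, 1.400000) = 0.990000
  k2 = f(0.110000, 1.508900) = 0.866655
  k3 = f(0.110000, 1.495332) = 0.880223
  k4 = f(0.220000, 1.593649) = 0.738746
  u ← 1.400000 + (0.22/6)·(k1 + 2k2 + 2k3 + k4) = 1.591492
t=0.220000, u=1.591492:
  k1 = f(0.220000, 1.591492) = 0.740903
  k2 = f(0.330000, 1.672991) = 0.588050
  k3 = f(0.330000, 1.656177) = 0.604864
  k4 = f(0.440000, 1.724562) = 0.437795
  u ← 1.591492 + (0.22/6)·(k1 + 2k2 + 2k3 + k4) = 1.722191
u(0.44) ≈ 1.7222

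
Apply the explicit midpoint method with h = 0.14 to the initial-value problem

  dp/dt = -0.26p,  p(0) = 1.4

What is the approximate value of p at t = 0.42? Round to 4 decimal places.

1.2552

Midpoint: k1 = f(t_n, p_n); k2 = f(t_n + h/2, p_n + (h/2)·k1); p_{n+1} = p_n + h·k2.
t=0.000000, p=1.400000:
  k1 = f(0.000000, 1.400000) = -0.364000
  k2 = f(0.070000, 1.374520) = -0.357375
  p ← 1.400000 + 0.14·(-0.357375) = 1.349967
t=0.140000, p=1.349967:
  k1 = f(0.140000, 1.349967) = -0.350992
  k2 = f(0.210000, 1.325398) = -0.344603
  p ← 1.349967 + 0.14·(-0.344603) = 1.301723
t=0.280000, p=1.301723:
  k1 = f(0.280000, 1.301723) = -0.338448
  k2 = f(0.350000, 1.278032) = -0.332288
  p ← 1.301723 + 0.14·(-0.332288) = 1.255203
p(0.42) ≈ 1.2552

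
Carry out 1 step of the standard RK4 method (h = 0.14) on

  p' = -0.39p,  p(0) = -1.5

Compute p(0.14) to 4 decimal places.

RK4: k1 = f(t_n, p_n); k2 = f(t_n + h/2, p_n + (h/2)·k1); k3 = f(t_n + h/2, p_n + (h/2)·k2); k4 = f(t_n + h, p_n + h·k3); p_{n+1} = p_n + (h/6)·(k1 + 2k2 + 2k3 + k4).
t=0.000000, p=-1.500000:
  k1 = f(0.000000, -1.500000) = 0.585000
  k2 = f(0.070000, -1.459050) = 0.569029
  k3 = f(0.070000, -1.460168) = 0.569465
  k4 = f(0.140000, -1.420275) = 0.553907
  p ← -1.500000 + (0.14/6)·(k1 + 2k2 + 2k3 + k4) = -1.420296
p(0.14) ≈ -1.4203

-1.4203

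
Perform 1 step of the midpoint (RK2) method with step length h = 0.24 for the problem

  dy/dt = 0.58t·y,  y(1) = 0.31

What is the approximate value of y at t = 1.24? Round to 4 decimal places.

Midpoint: k1 = f(t_n, y_n); k2 = f(t_n + h/2, y_n + (h/2)·k1); y_{n+1} = y_n + h·k2.
t=1.000000, y=0.310000:
  k1 = f(1.000000, 0.310000) = 0.179800
  k2 = f(1.120000, 0.331576) = 0.215392
  y ← 0.310000 + 0.24·0.215392 = 0.361694
y(1.24) ≈ 0.3617

0.3617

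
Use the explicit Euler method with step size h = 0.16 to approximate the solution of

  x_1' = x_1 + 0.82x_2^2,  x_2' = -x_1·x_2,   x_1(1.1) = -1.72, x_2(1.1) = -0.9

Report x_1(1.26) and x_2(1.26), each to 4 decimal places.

Euler on (x_1,x_2): x_1_{n+1} = x_1_n + h·x_1', x_2_{n+1} = x_2_n + h·x_2'.
1.100000: (-1.720000, -0.900000); f=(-1.055800, -1.548000) → (-1.888928, -1.147680)
(x_1(1.26), x_2(1.26)) ≈ (-1.8889, -1.1477)

-1.8889, -1.1477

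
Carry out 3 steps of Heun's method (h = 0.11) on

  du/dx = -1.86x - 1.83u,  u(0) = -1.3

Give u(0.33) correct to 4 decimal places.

Heun: k1 = f(x_n, u_n); k2 = f(x_n + h, u_n + h·k1); u_{n+1} = u_n + (h/2)·(k1 + k2).
x=0.000000, u=-1.300000:
  k1 = f(0.000000, -1.300000) = 2.379000
  k2 = f(0.110000, -1.038310) = 1.695507
  u ← -1.300000 + (0.11/2)·(2.379000 + 1.695507) = -1.075902
x=0.110000, u=-1.075902:
  k1 = f(0.110000, -1.075902) = 1.764301
  k2 = f(0.220000, -0.881829) = 1.204547
  u ← -1.075902 + (0.11/2)·(1.764301 + 1.204547) = -0.912615
x=0.220000, u=-0.912615:
  k1 = f(0.220000, -0.912615) = 1.260886
  k2 = f(0.330000, -0.773918) = 0.802470
  u ← -0.912615 + (0.11/2)·(1.260886 + 0.802470) = -0.799131
u(0.33) ≈ -0.7991

-0.7991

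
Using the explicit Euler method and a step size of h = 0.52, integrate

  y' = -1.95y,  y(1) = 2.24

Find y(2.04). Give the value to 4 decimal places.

Euler: y_{n+1} = y_n + h·f(t_n, y_n).
t=1.000000, y=2.240000: f=-4.368000 → y ← 2.240000 + 0.52·(-4.368000) = -0.031360
t=1.520000, y=-0.031360: f=0.061152 → y ← -0.031360 + 0.52·0.061152 = 0.000439
y(2.04) ≈ 0.0004

0.0004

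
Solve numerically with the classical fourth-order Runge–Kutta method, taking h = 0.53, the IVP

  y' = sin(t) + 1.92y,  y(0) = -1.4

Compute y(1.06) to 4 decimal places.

-9.4750

RK4: k1 = f(t_n, y_n); k2 = f(t_n + h/2, y_n + (h/2)·k1); k3 = f(t_n + h/2, y_n + (h/2)·k2); k4 = f(t_n + h, y_n + h·k3); y_{n+1} = y_n + (h/6)·(k1 + 2k2 + 2k3 + k4).
t=0.000000, y=-1.400000:
  k1 = f(0.000000, -1.400000) = -2.688000
  k2 = f(0.265000, -2.112320) = -3.793745
  k3 = f(0.265000, -2.405342) = -4.356348
  k4 = f(0.530000, -3.708865) = -6.615487
  y ← -1.400000 + (0.53/6)·(k1 + 2k2 + 2k3 + k4) = -3.661658
t=0.530000, y=-3.661658:
  k1 = f(0.530000, -3.661658) = -6.524850
  k2 = f(0.795000, -5.390743) = -9.636363
  k3 = f(0.795000, -6.215294) = -11.219501
  k4 = f(1.060000, -9.607993) = -17.574992
  y ← -3.661658 + (0.53/6)·(k1 + 2k2 + 2k3 + k4) = -9.475013
y(1.06) ≈ -9.4750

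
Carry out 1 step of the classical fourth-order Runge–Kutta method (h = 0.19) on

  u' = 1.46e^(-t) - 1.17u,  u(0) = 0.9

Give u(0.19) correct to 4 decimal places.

RK4: k1 = f(t_n, u_n); k2 = f(t_n + h/2, u_n + (h/2)·k1); k3 = f(t_n + h/2, u_n + (h/2)·k2); k4 = f(t_n + h, u_n + h·k3); u_{n+1} = u_n + (h/6)·(k1 + 2k2 + 2k3 + k4).
t=0.000000, u=0.900000:
  k1 = f(0.000000, 0.900000) = 0.407000
  k2 = f(0.095000, 0.938665) = 0.229446
  k3 = f(0.095000, 0.921797) = 0.249182
  k4 = f(0.190000, 0.947344) = 0.098967
  u ← 0.900000 + (0.19/6)·(k1 + 2k2 + 2k3 + k4) = 0.946335
u(0.19) ≈ 0.9463

0.9463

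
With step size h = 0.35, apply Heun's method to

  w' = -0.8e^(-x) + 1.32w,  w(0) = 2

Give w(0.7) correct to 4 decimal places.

4.2322

Heun: k1 = f(x_n, w_n); k2 = f(x_n + h, w_n + h·k1); w_{n+1} = w_n + (h/2)·(k1 + k2).
x=0.000000, w=2.000000:
  k1 = f(0.000000, 2.000000) = 1.840000
  k2 = f(0.350000, 2.644000) = 2.926330
  w ← 2.000000 + (0.35/2)·(1.840000 + 2.926330) = 2.834108
x=0.350000, w=2.834108:
  k1 = f(0.350000, 2.834108) = 3.177272
  k2 = f(0.700000, 3.946153) = 4.811653
  w ← 2.834108 + (0.35/2)·(3.177272 + 4.811653) = 4.232170
w(0.7) ≈ 4.2322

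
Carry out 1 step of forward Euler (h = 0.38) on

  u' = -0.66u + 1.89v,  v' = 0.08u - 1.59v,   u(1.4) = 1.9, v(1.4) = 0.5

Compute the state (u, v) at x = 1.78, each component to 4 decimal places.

Euler on (u,v): u_{n+1} = u_n + h·u', v_{n+1} = v_n + h·v'.
1.400000: (1.900000, 0.500000); f=(-0.309000, -0.643000) → (1.782580, 0.255660)
(u(1.78), v(1.78)) ≈ (1.7826, 0.2557)

1.7826, 0.2557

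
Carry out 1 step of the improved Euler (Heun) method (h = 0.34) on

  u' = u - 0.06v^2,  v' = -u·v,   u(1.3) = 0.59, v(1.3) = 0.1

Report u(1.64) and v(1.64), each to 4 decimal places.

0.8245, 0.0792

Heun on (u,v): k1 = f(x_n, state_n); k2 = f(x_n + h, state_n + h·k1); state_{n+1} = state_n + (h/2)·(k1 + k2).
1.300000: (0.590000, 0.100000)
  k1 = (0.589400, -0.059000)
  predictor → (0.790396, 0.079940)
  k2 = (0.790013, -0.063184)
  → (0.824500, 0.079229)
(u(1.64), v(1.64)) ≈ (0.8245, 0.0792)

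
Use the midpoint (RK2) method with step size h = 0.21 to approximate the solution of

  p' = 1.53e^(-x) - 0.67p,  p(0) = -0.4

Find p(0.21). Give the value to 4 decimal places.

Midpoint: k1 = f(x_n, p_n); k2 = f(x_n + h/2, p_n + (h/2)·k1); p_{n+1} = p_n + h·k2.
x=0.000000, p=-0.400000:
  k1 = f(0.000000, -0.400000) = 1.798000
  k2 = f(0.105000, -0.211210) = 1.519007
  p ← -0.400000 + 0.21·1.519007 = -0.081008
p(0.21) ≈ -0.0810

-0.0810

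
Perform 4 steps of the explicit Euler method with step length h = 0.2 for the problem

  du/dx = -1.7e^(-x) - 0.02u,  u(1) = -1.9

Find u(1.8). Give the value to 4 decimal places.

-2.2471

Euler: u_{n+1} = u_n + h·f(x_n, u_n).
x=1.000000, u=-1.900000: f=-0.587395 → u ← -1.900000 + 0.2·(-0.587395) = -2.017479
x=1.200000, u=-2.017479: f=-0.471681 → u ← -2.017479 + 0.2·(-0.471681) = -2.111815
x=1.400000, u=-2.111815: f=-0.376979 → u ← -2.111815 + 0.2·(-0.376979) = -2.187211
x=1.600000, u=-2.187211: f=-0.299480 → u ← -2.187211 + 0.2·(-0.299480) = -2.247107
u(1.8) ≈ -2.2471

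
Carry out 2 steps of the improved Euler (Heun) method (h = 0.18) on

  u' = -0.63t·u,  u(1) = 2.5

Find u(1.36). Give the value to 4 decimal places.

1.9145

Heun: k1 = f(t_n, u_n); k2 = f(t_n + h, u_n + h·k1); u_{n+1} = u_n + (h/2)·(k1 + k2).
t=1.000000, u=2.500000:
  k1 = f(1.000000, 2.500000) = -1.575000
  k2 = f(1.180000, 2.216500) = -1.647746
  u ← 2.500000 + (0.18/2)·(-1.575000 + (-1.647746)) = 2.209953
t=1.180000, u=2.209953:
  k1 = f(1.180000, 2.209953) = -1.642879
  k2 = f(1.360000, 1.914235) = -1.640116
  u ← 2.209953 + (0.18/2)·(-1.642879 + (-1.640116)) = 1.914483
u(1.36) ≈ 1.9145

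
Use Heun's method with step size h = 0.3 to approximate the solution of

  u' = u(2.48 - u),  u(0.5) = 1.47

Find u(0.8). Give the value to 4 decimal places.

Heun: k1 = f(x_n, u_n); k2 = f(x_n + h, u_n + h·k1); u_{n+1} = u_n + (h/2)·(k1 + k2).
x=0.500000, u=1.470000:
  k1 = f(0.500000, 1.470000) = 1.484700
  k2 = f(0.800000, 1.915410) = 1.081421
  u ← 1.470000 + (0.3/2)·(1.484700 + 1.081421) = 1.854918
u(0.8) ≈ 1.8549

1.8549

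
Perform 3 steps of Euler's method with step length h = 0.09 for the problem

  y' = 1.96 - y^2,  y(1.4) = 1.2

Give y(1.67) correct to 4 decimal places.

Euler: y_{n+1} = y_n + h·f(x_n, y_n).
x=1.400000, y=1.200000: f=0.520000 → y ← 1.200000 + 0.09·0.520000 = 1.246800
x=1.490000, y=1.246800: f=0.405490 → y ← 1.246800 + 0.09·0.405490 = 1.283294
x=1.580000, y=1.283294: f=0.313156 → y ← 1.283294 + 0.09·0.313156 = 1.311478
y(1.67) ≈ 1.3115

1.3115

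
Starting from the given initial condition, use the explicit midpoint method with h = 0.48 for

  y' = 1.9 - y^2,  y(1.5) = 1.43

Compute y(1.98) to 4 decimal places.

Midpoint: k1 = f(t_n, y_n); k2 = f(t_n + h/2, y_n + (h/2)·k1); y_{n+1} = y_n + h·k2.
t=1.500000, y=1.430000:
  k1 = f(1.500000, 1.430000) = -0.144900
  k2 = f(1.740000, 1.395224) = -0.046650
  y ← 1.430000 + 0.48·(-0.046650) = 1.407608
y(1.98) ≈ 1.4076

1.4076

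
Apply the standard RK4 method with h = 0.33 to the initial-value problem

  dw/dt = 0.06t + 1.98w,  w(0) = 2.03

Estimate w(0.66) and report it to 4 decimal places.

RK4: k1 = f(t_n, w_n); k2 = f(t_n + h/2, w_n + (h/2)·k1); k3 = f(t_n + h/2, w_n + (h/2)·k2); k4 = f(t_n + h, w_n + h·k3); w_{n+1} = w_n + (h/6)·(k1 + 2k2 + 2k3 + k4).
t=0.000000, w=2.030000:
  k1 = f(0.000000, 2.030000) = 4.019400
  k2 = f(0.165000, 2.693201) = 5.342438
  k3 = f(0.165000, 2.911502) = 5.774674
  k4 = f(0.330000, 3.935643) = 7.812372
  w ← 2.030000 + (0.33/6)·(k1 + 2k2 + 2k3 + k4) = 3.903630
t=0.330000, w=3.903630:
  k1 = f(0.330000, 3.903630) = 7.748987
  k2 = f(0.495000, 5.182213) = 10.290481
  k3 = f(0.495000, 5.601559) = 11.120787
  k4 = f(0.660000, 7.573490) = 15.035110
  w ← 3.903630 + (0.33/6)·(k1 + 2k2 + 2k3 + k4) = 7.511995
w(0.66) ≈ 7.5120

7.5120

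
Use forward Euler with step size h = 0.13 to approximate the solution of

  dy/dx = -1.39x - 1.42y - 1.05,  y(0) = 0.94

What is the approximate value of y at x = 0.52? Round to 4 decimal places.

-0.1214

Euler: y_{n+1} = y_n + h·f(x_n, y_n).
x=0.000000, y=0.940000: f=-2.384800 → y ← 0.940000 + 0.13·(-2.384800) = 0.629976
x=0.130000, y=0.629976: f=-2.125266 → y ← 0.629976 + 0.13·(-2.125266) = 0.353691
x=0.260000, y=0.353691: f=-1.913642 → y ← 0.353691 + 0.13·(-1.913642) = 0.104918
x=0.390000, y=0.104918: f=-1.741084 → y ← 0.104918 + 0.13·(-1.741084) = -0.121423
y(0.52) ≈ -0.1214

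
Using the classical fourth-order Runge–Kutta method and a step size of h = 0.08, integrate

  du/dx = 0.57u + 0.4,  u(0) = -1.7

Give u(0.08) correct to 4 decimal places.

-1.7466

RK4: k1 = f(x_n, u_n); k2 = f(x_n + h/2, u_n + (h/2)·k1); k3 = f(x_n + h/2, u_n + (h/2)·k2); k4 = f(x_n + h, u_n + h·k3); u_{n+1} = u_n + (h/6)·(k1 + 2k2 + 2k3 + k4).
x=0.000000, u=-1.700000:
  k1 = f(0.000000, -1.700000) = -0.569000
  k2 = f(0.040000, -1.722760) = -0.581973
  k3 = f(0.040000, -1.723279) = -0.582269
  k4 = f(0.080000, -1.746582) = -0.595551
  u ← -1.700000 + (0.08/6)·(k1 + 2k2 + 2k3 + k4) = -1.746574
u(0.08) ≈ -1.7466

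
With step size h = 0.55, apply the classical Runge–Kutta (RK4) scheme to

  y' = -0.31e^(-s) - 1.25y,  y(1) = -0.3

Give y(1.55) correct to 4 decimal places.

RK4: k1 = f(s_n, y_n); k2 = f(s_n + h/2, y_n + (h/2)·k1); k3 = f(s_n + h/2, y_n + (h/2)·k2); k4 = f(s_n + h, y_n + h·k3); y_{n+1} = y_n + (h/6)·(k1 + 2k2 + 2k3 + k4).
s=1.000000, y=-0.300000:
  k1 = f(1.000000, -0.300000) = 0.260957
  k2 = f(1.275000, -0.228237) = 0.198672
  k3 = f(1.275000, -0.245365) = 0.220083
  k4 = f(1.550000, -0.178954) = 0.157896
  y ← -0.300000 + (0.55/6)·(k1 + 2k2 + 2k3 + k4) = -0.184833
y(1.55) ≈ -0.1848

-0.1848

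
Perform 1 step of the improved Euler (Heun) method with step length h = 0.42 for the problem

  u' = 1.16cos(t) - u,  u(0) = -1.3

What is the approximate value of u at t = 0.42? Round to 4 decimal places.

Heun: k1 = f(t_n, u_n); k2 = f(t_n + h, u_n + h·k1); u_{n+1} = u_n + (h/2)·(k1 + k2).
t=0.000000, u=-1.300000:
  k1 = f(0.000000, -1.300000) = 2.460000
  k2 = f(0.420000, -0.266800) = 1.325983
  u ← -1.300000 + (0.42/2)·(2.460000 + 1.325983) = -0.504944
u(0.42) ≈ -0.5049

-0.5049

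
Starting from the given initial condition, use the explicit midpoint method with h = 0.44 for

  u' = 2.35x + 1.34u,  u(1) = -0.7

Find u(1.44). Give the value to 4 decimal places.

0.3319

Midpoint: k1 = f(x_n, u_n); k2 = f(x_n + h/2, u_n + (h/2)·k1); u_{n+1} = u_n + h·k2.
x=1.000000, u=-0.700000:
  k1 = f(1.000000, -0.700000) = 1.412000
  k2 = f(1.220000, -0.389360) = 2.345258
  u ← -0.700000 + 0.44·2.345258 = 0.331913
u(1.44) ≈ 0.3319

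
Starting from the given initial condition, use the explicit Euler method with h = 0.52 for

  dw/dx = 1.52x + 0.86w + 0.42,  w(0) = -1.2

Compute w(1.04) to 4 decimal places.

Euler: w_{n+1} = w_n + h·f(x_n, w_n).
x=0.000000, w=-1.200000: f=-0.612000 → w ← -1.200000 + 0.52·(-0.612000) = -1.518240
x=0.520000, w=-1.518240: f=-0.095286 → w ← -1.518240 + 0.52·(-0.095286) = -1.567789
w(1.04) ≈ -1.5678

-1.5678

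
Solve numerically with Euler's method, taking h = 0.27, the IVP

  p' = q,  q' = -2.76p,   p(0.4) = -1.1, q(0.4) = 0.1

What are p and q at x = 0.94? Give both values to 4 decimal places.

-0.8247, 1.7193

Euler on (p,q): p_{n+1} = p_n + h·p', q_{n+1} = q_n + h·q'.
0.400000: (-1.100000, 0.100000); f=(0.100000, 3.036000) → (-1.073000, 0.919720)
0.670000: (-1.073000, 0.919720); f=(0.919720, 2.961480) → (-0.824676, 1.719320)
(p(0.94), q(0.94)) ≈ (-0.8247, 1.7193)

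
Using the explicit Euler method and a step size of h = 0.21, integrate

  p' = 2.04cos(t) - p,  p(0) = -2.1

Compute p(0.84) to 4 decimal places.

Euler: p_{n+1} = p_n + h·f(t_n, p_n).
t=0.000000, p=-2.100000: f=4.140000 → p ← -2.100000 + 0.21·4.140000 = -1.230600
t=0.210000, p=-1.230600: f=3.225783 → p ← -1.230600 + 0.21·3.225783 = -0.553186
t=0.420000, p=-0.553186: f=2.415887 → p ← -0.553186 + 0.21·2.415887 = -0.045849
t=0.630000, p=-0.045849: f=1.694225 → p ← -0.045849 + 0.21·1.694225 = 0.309938
p(0.84) ≈ 0.3099

0.3099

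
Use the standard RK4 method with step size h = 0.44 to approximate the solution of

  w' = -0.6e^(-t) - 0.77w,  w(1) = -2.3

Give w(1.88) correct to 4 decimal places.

-1.2574

RK4: k1 = f(t_n, w_n); k2 = f(t_n + h/2, w_n + (h/2)·k1); k3 = f(t_n + h/2, w_n + (h/2)·k2); k4 = f(t_n + h, w_n + h·k3); w_{n+1} = w_n + (h/6)·(k1 + 2k2 + 2k3 + k4).
t=1.000000, w=-2.300000:
  k1 = f(1.000000, -2.300000) = 1.550272
  k2 = f(1.220000, -1.958940) = 1.331246
  k3 = f(1.220000, -2.007126) = 1.368349
  k4 = f(1.440000, -1.697926) = 1.165247
  w ← -2.300000 + (0.44/6)·(k1 + 2k2 + 2k3 + k4) = -1.704921
t=1.440000, w=-1.704921:
  k1 = f(1.440000, -1.704921) = 1.170633
  k2 = f(1.660000, -1.447382) = 1.000401
  k3 = f(1.660000, -1.484833) = 1.029238
  k4 = f(1.880000, -1.252057) = 0.872530
  w ← -1.704921 + (0.44/6)·(k1 + 2k2 + 2k3 + k4) = -1.257409
w(1.88) ≈ -1.2574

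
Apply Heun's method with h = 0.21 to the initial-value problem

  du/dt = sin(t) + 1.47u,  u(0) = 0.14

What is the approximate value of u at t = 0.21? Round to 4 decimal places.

Heun: k1 = f(t_n, u_n); k2 = f(t_n + h, u_n + h·k1); u_{n+1} = u_n + (h/2)·(k1 + k2).
t=0.000000, u=0.140000:
  k1 = f(0.000000, 0.140000) = 0.205800
  k2 = f(0.210000, 0.183218) = 0.477790
  u ← 0.140000 + (0.21/2)·(0.205800 + 0.477790) = 0.211777
u(0.21) ≈ 0.2118

0.2118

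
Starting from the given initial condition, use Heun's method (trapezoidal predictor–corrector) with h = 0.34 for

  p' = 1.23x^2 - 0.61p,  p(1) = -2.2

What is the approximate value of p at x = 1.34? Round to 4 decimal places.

Heun: k1 = f(x_n, p_n); k2 = f(x_n + h, p_n + h·k1); p_{n+1} = p_n + (h/2)·(k1 + k2).
x=1.000000, p=-2.200000:
  k1 = f(1.000000, -2.200000) = 2.572000
  k2 = f(1.340000, -1.325520) = 3.017155
  p ← -2.200000 + (0.34/2)·(2.572000 + 3.017155) = -1.249844
p(1.34) ≈ -1.2498

-1.2498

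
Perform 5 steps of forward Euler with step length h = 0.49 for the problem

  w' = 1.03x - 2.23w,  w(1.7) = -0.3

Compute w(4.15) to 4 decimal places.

Euler: w_{n+1} = w_n + h·f(x_n, w_n).
x=1.700000, w=-0.300000: f=2.420000 → w ← -0.300000 + 0.49·2.420000 = 0.885800
x=2.190000, w=0.885800: f=0.280366 → w ← 0.885800 + 0.49·0.280366 = 1.023179
x=2.680000, w=1.023179: f=0.478710 → w ← 1.023179 + 0.49·0.478710 = 1.257747
x=3.170000, w=1.257747: f=0.460324 → w ← 1.257747 + 0.49·0.460324 = 1.483306
x=3.660000, w=1.483306: f=0.462028 → w ← 1.483306 + 0.49·0.462028 = 1.709700
w(4.15) ≈ 1.7097

1.7097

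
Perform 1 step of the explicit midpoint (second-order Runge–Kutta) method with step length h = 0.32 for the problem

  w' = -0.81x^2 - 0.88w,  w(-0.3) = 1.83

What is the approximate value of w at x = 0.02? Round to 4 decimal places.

1.3854

Midpoint: k1 = f(x_n, w_n); k2 = f(x_n + h/2, w_n + (h/2)·k1); w_{n+1} = w_n + h·k2.
x=-0.300000, w=1.830000:
  k1 = f(-0.300000, 1.830000) = -1.683300
  k2 = f(-0.140000, 1.560672) = -1.389267
  w ← 1.830000 + 0.32·(-1.389267) = 1.385434
w(0.02) ≈ 1.3854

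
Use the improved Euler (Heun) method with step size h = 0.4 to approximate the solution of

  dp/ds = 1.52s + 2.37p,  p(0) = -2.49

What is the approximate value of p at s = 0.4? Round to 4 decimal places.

-5.8478

Heun: k1 = f(s_n, p_n); k2 = f(s_n + h, p_n + h·k1); p_{n+1} = p_n + (h/2)·(k1 + k2).
s=0.000000, p=-2.490000:
  k1 = f(0.000000, -2.490000) = -5.901300
  k2 = f(0.400000, -4.850520) = -10.887732
  p ← -2.490000 + (0.4/2)·(-5.901300 + (-10.887732)) = -5.847806
p(0.4) ≈ -5.8478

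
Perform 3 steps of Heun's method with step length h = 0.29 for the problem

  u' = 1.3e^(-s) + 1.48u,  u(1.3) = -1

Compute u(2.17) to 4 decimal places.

Heun: k1 = f(s_n, u_n); k2 = f(s_n + h, u_n + h·k1); u_{n+1} = u_n + (h/2)·(k1 + k2).
s=1.300000, u=-1.000000:
  k1 = f(1.300000, -1.000000) = -1.125709
  k2 = f(1.590000, -1.326456) = -1.698051
  u ← -1.000000 + (0.29/2)·(-1.125709 + (-1.698051)) = -1.409445
s=1.590000, u=-1.409445:
  k1 = f(1.590000, -1.409445) = -1.820876
  k2 = f(1.880000, -1.937499) = -2.669131
  u ← -1.409445 + (0.29/2)·(-1.820876 + (-2.669131)) = -2.060496
s=1.880000, u=-2.060496:
  k1 = f(1.880000, -2.060496) = -2.851167
  k2 = f(2.170000, -2.887335) = -4.124824
  u ← -2.060496 + (0.29/2)·(-2.851167 + (-4.124824)) = -3.072015
u(2.17) ≈ -3.0720

-3.0720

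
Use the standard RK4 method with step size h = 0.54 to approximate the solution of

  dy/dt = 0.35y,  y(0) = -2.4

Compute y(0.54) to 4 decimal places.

RK4: k1 = f(t_n, y_n); k2 = f(t_n + h/2, y_n + (h/2)·k1); k3 = f(t_n + h/2, y_n + (h/2)·k2); k4 = f(t_n + h, y_n + h·k3); y_{n+1} = y_n + (h/6)·(k1 + 2k2 + 2k3 + k4).
t=0.000000, y=-2.400000:
  k1 = f(0.000000, -2.400000) = -0.840000
  k2 = f(0.270000, -2.626800) = -0.919380
  k3 = f(0.270000, -2.648233) = -0.926881
  k4 = f(0.540000, -2.900516) = -1.015181
  y ← -2.400000 + (0.54/6)·(k1 + 2k2 + 2k3 + k4) = -2.899293
y(0.54) ≈ -2.8993

-2.8993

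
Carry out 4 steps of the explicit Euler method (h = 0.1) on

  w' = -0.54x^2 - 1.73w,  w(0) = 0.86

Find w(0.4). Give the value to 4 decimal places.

0.3953

Euler: w_{n+1} = w_n + h·f(x_n, w_n).
x=0.000000, w=0.860000: f=-1.487800 → w ← 0.860000 + 0.1·(-1.487800) = 0.711220
x=0.100000, w=0.711220: f=-1.235811 → w ← 0.711220 + 0.1·(-1.235811) = 0.587639
x=0.200000, w=0.587639: f=-1.038215 → w ← 0.587639 + 0.1·(-1.038215) = 0.483817
x=0.300000, w=0.483817: f=-0.885604 → w ← 0.483817 + 0.1·(-0.885604) = 0.395257
w(0.4) ≈ 0.3953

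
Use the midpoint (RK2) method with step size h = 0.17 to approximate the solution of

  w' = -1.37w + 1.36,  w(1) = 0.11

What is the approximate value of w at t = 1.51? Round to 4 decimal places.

0.5505

Midpoint: k1 = f(t_n, w_n); k2 = f(t_n + h/2, w_n + (h/2)·k1); w_{n+1} = w_n + h·k2.
t=1.000000, w=0.110000:
  k1 = f(1.000000, 0.110000) = 1.209300
  k2 = f(1.085000, 0.212790) = 1.068477
  w ← 0.110000 + 0.17·1.068477 = 0.291641
t=1.170000, w=0.291641:
  k1 = f(1.170000, 0.291641) = 0.960452
  k2 = f(1.255000, 0.373279) = 0.848607
  w ← 0.291641 + 0.17·0.848607 = 0.435904
t=1.340000, w=0.435904:
  k1 = f(1.340000, 0.435904) = 0.762811
  k2 = f(1.425000, 0.500743) = 0.673982
  w ← 0.435904 + 0.17·0.673982 = 0.550481
w(1.51) ≈ 0.5505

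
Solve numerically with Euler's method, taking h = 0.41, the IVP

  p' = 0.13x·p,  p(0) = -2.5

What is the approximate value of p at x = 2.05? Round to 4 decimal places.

Euler: p_{n+1} = p_n + h·f(x_n, p_n).
x=0.000000, p=-2.500000: f=0.000000 → p ← -2.500000 + 0.41·0.000000 = -2.500000
x=0.410000, p=-2.500000: f=-0.133250 → p ← -2.500000 + 0.41·(-0.133250) = -2.554632
x=0.820000, p=-2.554632: f=-0.272324 → p ← -2.554632 + 0.41·(-0.272324) = -2.666285
x=1.230000, p=-2.666285: f=-0.426339 → p ← -2.666285 + 0.41·(-0.426339) = -2.841084
x=1.640000, p=-2.841084: f=-0.605719 → p ← -2.841084 + 0.41·(-0.605719) = -3.089429
p(2.05) ≈ -3.0894

-3.0894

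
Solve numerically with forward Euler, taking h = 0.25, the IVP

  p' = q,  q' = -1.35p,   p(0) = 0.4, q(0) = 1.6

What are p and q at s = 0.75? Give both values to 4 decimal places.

Euler on (p,q): p_{n+1} = p_n + h·p', q_{n+1} = q_n + h·q'.
0.000000: (0.400000, 1.600000); f=(1.600000, -0.540000) → (0.800000, 1.465000)
0.250000: (0.800000, 1.465000); f=(1.465000, -1.080000) → (1.166250, 1.195000)
0.500000: (1.166250, 1.195000); f=(1.195000, -1.574438) → (1.465000, 0.801391)
(p(0.75), q(0.75)) ≈ (1.4650, 0.8014)

1.4650, 0.8014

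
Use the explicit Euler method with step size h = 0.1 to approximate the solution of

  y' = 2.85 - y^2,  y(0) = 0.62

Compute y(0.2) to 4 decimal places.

Euler: y_{n+1} = y_n + h·f(t_n, y_n).
t=0.000000, y=0.620000: f=2.465600 → y ← 0.620000 + 0.1·2.465600 = 0.866560
t=0.100000, y=0.866560: f=2.099074 → y ← 0.866560 + 0.1·2.099074 = 1.076467
y(0.2) ≈ 1.0765

1.0765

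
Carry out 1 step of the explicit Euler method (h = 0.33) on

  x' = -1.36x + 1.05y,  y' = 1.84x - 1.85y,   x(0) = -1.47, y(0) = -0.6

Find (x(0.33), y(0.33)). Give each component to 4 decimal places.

Euler on (x,y): x_{n+1} = x_n + h·x', y_{n+1} = y_n + h·y'.
0.000000: (-1.470000, -0.600000); f=(1.369200, -1.594800) → (-1.018164, -1.126284)
(x(0.33), y(0.33)) ≈ (-1.0182, -1.1263)

-1.0182, -1.1263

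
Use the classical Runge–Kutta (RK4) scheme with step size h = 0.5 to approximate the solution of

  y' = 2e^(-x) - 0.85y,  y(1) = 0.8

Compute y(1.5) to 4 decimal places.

0.7546

RK4: k1 = f(x_n, y_n); k2 = f(x_n + h/2, y_n + (h/2)·k1); k3 = f(x_n + h/2, y_n + (h/2)·k2); k4 = f(x_n + h, y_n + h·k3); y_{n+1} = y_n + (h/6)·(k1 + 2k2 + 2k3 + k4).
x=1.000000, y=0.800000:
  k1 = f(1.000000, 0.800000) = 0.055759
  k2 = f(1.250000, 0.813940) = -0.118839
  k3 = f(1.250000, 0.770290) = -0.081737
  k4 = f(1.500000, 0.759131) = -0.199001
  y ← 0.800000 + (0.5/6)·(k1 + 2k2 + 2k3 + k4) = 0.754634
y(1.5) ≈ 0.7546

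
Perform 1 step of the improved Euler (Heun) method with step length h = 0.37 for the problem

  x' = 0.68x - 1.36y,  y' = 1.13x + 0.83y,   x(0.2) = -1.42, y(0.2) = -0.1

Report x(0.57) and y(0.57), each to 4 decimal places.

Heun on (x,y): k1 = f(t_n, state_n); k2 = f(t_n + h, state_n + h·k1); state_{n+1} = state_n + (h/2)·(k1 + k2).
0.200000: (-1.420000, -0.100000)
  k1 = (-0.829600, -1.687600)
  predictor → (-1.726952, -0.724412)
  k2 = (-0.189127, -2.552718)
  → (-1.608465, -0.884459)
(x(0.57), y(0.57)) ≈ (-1.6085, -0.8845)

-1.6085, -0.8845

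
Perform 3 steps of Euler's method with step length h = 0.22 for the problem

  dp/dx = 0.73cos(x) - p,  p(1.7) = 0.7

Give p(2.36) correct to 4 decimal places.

Euler: p_{n+1} = p_n + h·f(x_n, p_n).
x=1.700000, p=0.700000: f=-0.794056 → p ← 0.700000 + 0.22·(-0.794056) = 0.525308
x=1.920000, p=0.525308: f=-0.775077 → p ← 0.525308 + 0.22·(-0.775077) = 0.354791
x=2.140000, p=0.354791: f=-0.748233 → p ← 0.354791 + 0.22·(-0.748233) = 0.190180
p(2.36) ≈ 0.1902

0.1902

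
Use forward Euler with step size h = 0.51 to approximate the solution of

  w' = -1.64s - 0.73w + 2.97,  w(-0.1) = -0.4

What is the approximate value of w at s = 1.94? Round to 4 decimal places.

Euler: w_{n+1} = w_n + h·f(s_n, w_n).
s=-0.100000, w=-0.400000: f=3.426000 → w ← -0.400000 + 0.51·3.426000 = 1.347260
s=0.410000, w=1.347260: f=1.314100 → w ← 1.347260 + 0.51·1.314100 = 2.017451
s=0.920000, w=2.017451: f=-0.011539 → w ← 2.017451 + 0.51·(-0.011539) = 2.011566
s=1.430000, w=2.011566: f=-0.843643 → w ← 2.011566 + 0.51·(-0.843643) = 1.581308
w(1.94) ≈ 1.5813

1.5813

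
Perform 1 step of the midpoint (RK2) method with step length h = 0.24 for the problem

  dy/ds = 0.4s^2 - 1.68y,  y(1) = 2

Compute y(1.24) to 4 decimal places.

1.4572

Midpoint: k1 = f(s_n, y_n); k2 = f(s_n + h/2, y_n + (h/2)·k1); y_{n+1} = y_n + h·k2.
s=1.000000, y=2.000000:
  k1 = f(1.000000, 2.000000) = -2.960000
  k2 = f(1.120000, 1.644800) = -2.261504
  y ← 2.000000 + 0.24·(-2.261504) = 1.457239
y(1.24) ≈ 1.4572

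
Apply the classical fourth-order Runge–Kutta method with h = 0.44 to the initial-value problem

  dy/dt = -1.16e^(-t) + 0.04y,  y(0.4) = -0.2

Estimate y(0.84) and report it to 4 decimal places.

-0.4830

RK4: k1 = f(t_n, y_n); k2 = f(t_n + h/2, y_n + (h/2)·k1); k3 = f(t_n + h/2, y_n + (h/2)·k2); k4 = f(t_n + h, y_n + h·k3); y_{n+1} = y_n + (h/6)·(k1 + 2k2 + 2k3 + k4).
t=0.400000, y=-0.200000:
  k1 = f(0.400000, -0.200000) = -0.785571
  k2 = f(0.620000, -0.372826) = -0.638929
  k3 = f(0.620000, -0.340564) = -0.637638
  k4 = f(0.840000, -0.480561) = -0.520007
  y ← -0.200000 + (0.44/6)·(k1 + 2k2 + 2k3 + k4) = -0.482972
y(0.84) ≈ -0.4830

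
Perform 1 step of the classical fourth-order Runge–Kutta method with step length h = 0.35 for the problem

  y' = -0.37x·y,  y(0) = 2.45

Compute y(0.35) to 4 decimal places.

RK4: k1 = f(x_n, y_n); k2 = f(x_n + h/2, y_n + (h/2)·k1); k3 = f(x_n + h/2, y_n + (h/2)·k2); k4 = f(x_n + h, y_n + h·k3); y_{n+1} = y_n + (h/6)·(k1 + 2k2 + 2k3 + k4).
x=0.000000, y=2.450000:
  k1 = f(0.000000, 2.450000) = 0.000000
  k2 = f(0.175000, 2.450000) = -0.158638
  k3 = f(0.175000, 2.422238) = -0.156840
  k4 = f(0.350000, 2.395106) = -0.310166
  y ← 2.450000 + (0.35/6)·(k1 + 2k2 + 2k3 + k4) = 2.395101
y(0.35) ≈ 2.3951

2.3951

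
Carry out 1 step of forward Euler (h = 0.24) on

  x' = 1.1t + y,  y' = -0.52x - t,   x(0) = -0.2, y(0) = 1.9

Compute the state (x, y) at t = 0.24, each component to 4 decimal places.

0.2560, 1.9250

Euler on (x,y): x_{n+1} = x_n + h·x', y_{n+1} = y_n + h·y'.
0.000000: (-0.200000, 1.900000); f=(1.900000, 0.104000) → (0.256000, 1.924960)
(x(0.24), y(0.24)) ≈ (0.2560, 1.9250)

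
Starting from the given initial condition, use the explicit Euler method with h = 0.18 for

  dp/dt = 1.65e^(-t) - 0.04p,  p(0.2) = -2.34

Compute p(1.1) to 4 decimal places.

-1.3957

Euler: p_{n+1} = p_n + h·f(t_n, p_n).
t=0.200000, p=-2.340000: f=1.444506 → p ← -2.340000 + 0.18·1.444506 = -2.079989
t=0.380000, p=-2.079989: f=1.211571 → p ← -2.079989 + 0.18·1.211571 = -1.861906
t=0.560000, p=-1.861906: f=1.016971 → p ← -1.861906 + 0.18·1.016971 = -1.678851
t=0.740000, p=-1.678851: f=0.854392 → p ← -1.678851 + 0.18·0.854392 = -1.525061
t=0.920000, p=-1.525061: f=0.718559 → p ← -1.525061 + 0.18·0.718559 = -1.395720
p(1.1) ≈ -1.3957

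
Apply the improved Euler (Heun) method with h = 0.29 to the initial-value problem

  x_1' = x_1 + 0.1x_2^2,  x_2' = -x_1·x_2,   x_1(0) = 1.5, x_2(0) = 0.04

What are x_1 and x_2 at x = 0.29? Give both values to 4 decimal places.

Heun on (x_1,x_2): k1 = f(x_n, state_n); k2 = f(x_n + h, state_n + h·k1); state_{n+1} = state_n + (h/2)·(k1 + k2).
0.000000: (1.500000, 0.040000)
  k1 = (1.500160, -0.060000)
  predictor → (1.935046, 0.022600)
  k2 = (1.935097, -0.043732)
  → (1.998112, 0.024959)
(x_1(0.29), x_2(0.29)) ≈ (1.9981, 0.0250)

1.9981, 0.0250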